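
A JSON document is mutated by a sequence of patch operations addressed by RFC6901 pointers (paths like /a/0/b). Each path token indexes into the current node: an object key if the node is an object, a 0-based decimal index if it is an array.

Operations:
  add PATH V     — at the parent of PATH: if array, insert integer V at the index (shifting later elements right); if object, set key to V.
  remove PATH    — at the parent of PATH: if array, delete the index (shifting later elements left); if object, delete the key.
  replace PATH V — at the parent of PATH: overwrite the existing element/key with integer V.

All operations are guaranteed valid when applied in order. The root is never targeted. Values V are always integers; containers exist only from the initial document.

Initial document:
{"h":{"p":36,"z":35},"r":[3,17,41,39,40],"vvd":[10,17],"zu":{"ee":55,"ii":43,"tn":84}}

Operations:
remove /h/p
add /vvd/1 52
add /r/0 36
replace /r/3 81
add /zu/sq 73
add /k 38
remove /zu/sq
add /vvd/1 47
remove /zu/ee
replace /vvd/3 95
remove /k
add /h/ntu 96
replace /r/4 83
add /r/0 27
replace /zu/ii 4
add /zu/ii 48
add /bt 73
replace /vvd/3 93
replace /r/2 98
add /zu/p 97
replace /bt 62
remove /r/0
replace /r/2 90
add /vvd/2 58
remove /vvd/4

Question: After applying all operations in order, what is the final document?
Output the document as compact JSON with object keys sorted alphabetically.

Answer: {"bt":62,"h":{"ntu":96,"z":35},"r":[36,98,90,81,83,40],"vvd":[10,47,58,52],"zu":{"ii":48,"p":97,"tn":84}}

Derivation:
After op 1 (remove /h/p): {"h":{"z":35},"r":[3,17,41,39,40],"vvd":[10,17],"zu":{"ee":55,"ii":43,"tn":84}}
After op 2 (add /vvd/1 52): {"h":{"z":35},"r":[3,17,41,39,40],"vvd":[10,52,17],"zu":{"ee":55,"ii":43,"tn":84}}
After op 3 (add /r/0 36): {"h":{"z":35},"r":[36,3,17,41,39,40],"vvd":[10,52,17],"zu":{"ee":55,"ii":43,"tn":84}}
After op 4 (replace /r/3 81): {"h":{"z":35},"r":[36,3,17,81,39,40],"vvd":[10,52,17],"zu":{"ee":55,"ii":43,"tn":84}}
After op 5 (add /zu/sq 73): {"h":{"z":35},"r":[36,3,17,81,39,40],"vvd":[10,52,17],"zu":{"ee":55,"ii":43,"sq":73,"tn":84}}
After op 6 (add /k 38): {"h":{"z":35},"k":38,"r":[36,3,17,81,39,40],"vvd":[10,52,17],"zu":{"ee":55,"ii":43,"sq":73,"tn":84}}
After op 7 (remove /zu/sq): {"h":{"z":35},"k":38,"r":[36,3,17,81,39,40],"vvd":[10,52,17],"zu":{"ee":55,"ii":43,"tn":84}}
After op 8 (add /vvd/1 47): {"h":{"z":35},"k":38,"r":[36,3,17,81,39,40],"vvd":[10,47,52,17],"zu":{"ee":55,"ii":43,"tn":84}}
After op 9 (remove /zu/ee): {"h":{"z":35},"k":38,"r":[36,3,17,81,39,40],"vvd":[10,47,52,17],"zu":{"ii":43,"tn":84}}
After op 10 (replace /vvd/3 95): {"h":{"z":35},"k":38,"r":[36,3,17,81,39,40],"vvd":[10,47,52,95],"zu":{"ii":43,"tn":84}}
After op 11 (remove /k): {"h":{"z":35},"r":[36,3,17,81,39,40],"vvd":[10,47,52,95],"zu":{"ii":43,"tn":84}}
After op 12 (add /h/ntu 96): {"h":{"ntu":96,"z":35},"r":[36,3,17,81,39,40],"vvd":[10,47,52,95],"zu":{"ii":43,"tn":84}}
After op 13 (replace /r/4 83): {"h":{"ntu":96,"z":35},"r":[36,3,17,81,83,40],"vvd":[10,47,52,95],"zu":{"ii":43,"tn":84}}
After op 14 (add /r/0 27): {"h":{"ntu":96,"z":35},"r":[27,36,3,17,81,83,40],"vvd":[10,47,52,95],"zu":{"ii":43,"tn":84}}
After op 15 (replace /zu/ii 4): {"h":{"ntu":96,"z":35},"r":[27,36,3,17,81,83,40],"vvd":[10,47,52,95],"zu":{"ii":4,"tn":84}}
After op 16 (add /zu/ii 48): {"h":{"ntu":96,"z":35},"r":[27,36,3,17,81,83,40],"vvd":[10,47,52,95],"zu":{"ii":48,"tn":84}}
After op 17 (add /bt 73): {"bt":73,"h":{"ntu":96,"z":35},"r":[27,36,3,17,81,83,40],"vvd":[10,47,52,95],"zu":{"ii":48,"tn":84}}
After op 18 (replace /vvd/3 93): {"bt":73,"h":{"ntu":96,"z":35},"r":[27,36,3,17,81,83,40],"vvd":[10,47,52,93],"zu":{"ii":48,"tn":84}}
After op 19 (replace /r/2 98): {"bt":73,"h":{"ntu":96,"z":35},"r":[27,36,98,17,81,83,40],"vvd":[10,47,52,93],"zu":{"ii":48,"tn":84}}
After op 20 (add /zu/p 97): {"bt":73,"h":{"ntu":96,"z":35},"r":[27,36,98,17,81,83,40],"vvd":[10,47,52,93],"zu":{"ii":48,"p":97,"tn":84}}
After op 21 (replace /bt 62): {"bt":62,"h":{"ntu":96,"z":35},"r":[27,36,98,17,81,83,40],"vvd":[10,47,52,93],"zu":{"ii":48,"p":97,"tn":84}}
After op 22 (remove /r/0): {"bt":62,"h":{"ntu":96,"z":35},"r":[36,98,17,81,83,40],"vvd":[10,47,52,93],"zu":{"ii":48,"p":97,"tn":84}}
After op 23 (replace /r/2 90): {"bt":62,"h":{"ntu":96,"z":35},"r":[36,98,90,81,83,40],"vvd":[10,47,52,93],"zu":{"ii":48,"p":97,"tn":84}}
After op 24 (add /vvd/2 58): {"bt":62,"h":{"ntu":96,"z":35},"r":[36,98,90,81,83,40],"vvd":[10,47,58,52,93],"zu":{"ii":48,"p":97,"tn":84}}
After op 25 (remove /vvd/4): {"bt":62,"h":{"ntu":96,"z":35},"r":[36,98,90,81,83,40],"vvd":[10,47,58,52],"zu":{"ii":48,"p":97,"tn":84}}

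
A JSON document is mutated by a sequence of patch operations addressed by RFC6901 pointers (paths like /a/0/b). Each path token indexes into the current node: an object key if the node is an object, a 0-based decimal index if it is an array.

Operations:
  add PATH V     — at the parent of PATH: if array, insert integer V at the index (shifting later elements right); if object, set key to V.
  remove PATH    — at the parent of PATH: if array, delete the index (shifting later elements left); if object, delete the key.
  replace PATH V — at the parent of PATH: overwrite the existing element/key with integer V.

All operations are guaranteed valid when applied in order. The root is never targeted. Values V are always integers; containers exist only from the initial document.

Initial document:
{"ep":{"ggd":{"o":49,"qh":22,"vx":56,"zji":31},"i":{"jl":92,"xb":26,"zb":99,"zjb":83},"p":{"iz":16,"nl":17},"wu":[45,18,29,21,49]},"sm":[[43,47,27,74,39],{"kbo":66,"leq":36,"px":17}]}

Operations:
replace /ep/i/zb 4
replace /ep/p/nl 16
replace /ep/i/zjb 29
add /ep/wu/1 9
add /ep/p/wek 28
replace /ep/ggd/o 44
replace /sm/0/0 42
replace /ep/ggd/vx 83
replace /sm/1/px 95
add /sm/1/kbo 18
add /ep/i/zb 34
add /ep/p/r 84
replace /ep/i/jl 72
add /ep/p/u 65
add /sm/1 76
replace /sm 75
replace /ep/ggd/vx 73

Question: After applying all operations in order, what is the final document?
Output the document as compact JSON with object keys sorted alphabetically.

Answer: {"ep":{"ggd":{"o":44,"qh":22,"vx":73,"zji":31},"i":{"jl":72,"xb":26,"zb":34,"zjb":29},"p":{"iz":16,"nl":16,"r":84,"u":65,"wek":28},"wu":[45,9,18,29,21,49]},"sm":75}

Derivation:
After op 1 (replace /ep/i/zb 4): {"ep":{"ggd":{"o":49,"qh":22,"vx":56,"zji":31},"i":{"jl":92,"xb":26,"zb":4,"zjb":83},"p":{"iz":16,"nl":17},"wu":[45,18,29,21,49]},"sm":[[43,47,27,74,39],{"kbo":66,"leq":36,"px":17}]}
After op 2 (replace /ep/p/nl 16): {"ep":{"ggd":{"o":49,"qh":22,"vx":56,"zji":31},"i":{"jl":92,"xb":26,"zb":4,"zjb":83},"p":{"iz":16,"nl":16},"wu":[45,18,29,21,49]},"sm":[[43,47,27,74,39],{"kbo":66,"leq":36,"px":17}]}
After op 3 (replace /ep/i/zjb 29): {"ep":{"ggd":{"o":49,"qh":22,"vx":56,"zji":31},"i":{"jl":92,"xb":26,"zb":4,"zjb":29},"p":{"iz":16,"nl":16},"wu":[45,18,29,21,49]},"sm":[[43,47,27,74,39],{"kbo":66,"leq":36,"px":17}]}
After op 4 (add /ep/wu/1 9): {"ep":{"ggd":{"o":49,"qh":22,"vx":56,"zji":31},"i":{"jl":92,"xb":26,"zb":4,"zjb":29},"p":{"iz":16,"nl":16},"wu":[45,9,18,29,21,49]},"sm":[[43,47,27,74,39],{"kbo":66,"leq":36,"px":17}]}
After op 5 (add /ep/p/wek 28): {"ep":{"ggd":{"o":49,"qh":22,"vx":56,"zji":31},"i":{"jl":92,"xb":26,"zb":4,"zjb":29},"p":{"iz":16,"nl":16,"wek":28},"wu":[45,9,18,29,21,49]},"sm":[[43,47,27,74,39],{"kbo":66,"leq":36,"px":17}]}
After op 6 (replace /ep/ggd/o 44): {"ep":{"ggd":{"o":44,"qh":22,"vx":56,"zji":31},"i":{"jl":92,"xb":26,"zb":4,"zjb":29},"p":{"iz":16,"nl":16,"wek":28},"wu":[45,9,18,29,21,49]},"sm":[[43,47,27,74,39],{"kbo":66,"leq":36,"px":17}]}
After op 7 (replace /sm/0/0 42): {"ep":{"ggd":{"o":44,"qh":22,"vx":56,"zji":31},"i":{"jl":92,"xb":26,"zb":4,"zjb":29},"p":{"iz":16,"nl":16,"wek":28},"wu":[45,9,18,29,21,49]},"sm":[[42,47,27,74,39],{"kbo":66,"leq":36,"px":17}]}
After op 8 (replace /ep/ggd/vx 83): {"ep":{"ggd":{"o":44,"qh":22,"vx":83,"zji":31},"i":{"jl":92,"xb":26,"zb":4,"zjb":29},"p":{"iz":16,"nl":16,"wek":28},"wu":[45,9,18,29,21,49]},"sm":[[42,47,27,74,39],{"kbo":66,"leq":36,"px":17}]}
After op 9 (replace /sm/1/px 95): {"ep":{"ggd":{"o":44,"qh":22,"vx":83,"zji":31},"i":{"jl":92,"xb":26,"zb":4,"zjb":29},"p":{"iz":16,"nl":16,"wek":28},"wu":[45,9,18,29,21,49]},"sm":[[42,47,27,74,39],{"kbo":66,"leq":36,"px":95}]}
After op 10 (add /sm/1/kbo 18): {"ep":{"ggd":{"o":44,"qh":22,"vx":83,"zji":31},"i":{"jl":92,"xb":26,"zb":4,"zjb":29},"p":{"iz":16,"nl":16,"wek":28},"wu":[45,9,18,29,21,49]},"sm":[[42,47,27,74,39],{"kbo":18,"leq":36,"px":95}]}
After op 11 (add /ep/i/zb 34): {"ep":{"ggd":{"o":44,"qh":22,"vx":83,"zji":31},"i":{"jl":92,"xb":26,"zb":34,"zjb":29},"p":{"iz":16,"nl":16,"wek":28},"wu":[45,9,18,29,21,49]},"sm":[[42,47,27,74,39],{"kbo":18,"leq":36,"px":95}]}
After op 12 (add /ep/p/r 84): {"ep":{"ggd":{"o":44,"qh":22,"vx":83,"zji":31},"i":{"jl":92,"xb":26,"zb":34,"zjb":29},"p":{"iz":16,"nl":16,"r":84,"wek":28},"wu":[45,9,18,29,21,49]},"sm":[[42,47,27,74,39],{"kbo":18,"leq":36,"px":95}]}
After op 13 (replace /ep/i/jl 72): {"ep":{"ggd":{"o":44,"qh":22,"vx":83,"zji":31},"i":{"jl":72,"xb":26,"zb":34,"zjb":29},"p":{"iz":16,"nl":16,"r":84,"wek":28},"wu":[45,9,18,29,21,49]},"sm":[[42,47,27,74,39],{"kbo":18,"leq":36,"px":95}]}
After op 14 (add /ep/p/u 65): {"ep":{"ggd":{"o":44,"qh":22,"vx":83,"zji":31},"i":{"jl":72,"xb":26,"zb":34,"zjb":29},"p":{"iz":16,"nl":16,"r":84,"u":65,"wek":28},"wu":[45,9,18,29,21,49]},"sm":[[42,47,27,74,39],{"kbo":18,"leq":36,"px":95}]}
After op 15 (add /sm/1 76): {"ep":{"ggd":{"o":44,"qh":22,"vx":83,"zji":31},"i":{"jl":72,"xb":26,"zb":34,"zjb":29},"p":{"iz":16,"nl":16,"r":84,"u":65,"wek":28},"wu":[45,9,18,29,21,49]},"sm":[[42,47,27,74,39],76,{"kbo":18,"leq":36,"px":95}]}
After op 16 (replace /sm 75): {"ep":{"ggd":{"o":44,"qh":22,"vx":83,"zji":31},"i":{"jl":72,"xb":26,"zb":34,"zjb":29},"p":{"iz":16,"nl":16,"r":84,"u":65,"wek":28},"wu":[45,9,18,29,21,49]},"sm":75}
After op 17 (replace /ep/ggd/vx 73): {"ep":{"ggd":{"o":44,"qh":22,"vx":73,"zji":31},"i":{"jl":72,"xb":26,"zb":34,"zjb":29},"p":{"iz":16,"nl":16,"r":84,"u":65,"wek":28},"wu":[45,9,18,29,21,49]},"sm":75}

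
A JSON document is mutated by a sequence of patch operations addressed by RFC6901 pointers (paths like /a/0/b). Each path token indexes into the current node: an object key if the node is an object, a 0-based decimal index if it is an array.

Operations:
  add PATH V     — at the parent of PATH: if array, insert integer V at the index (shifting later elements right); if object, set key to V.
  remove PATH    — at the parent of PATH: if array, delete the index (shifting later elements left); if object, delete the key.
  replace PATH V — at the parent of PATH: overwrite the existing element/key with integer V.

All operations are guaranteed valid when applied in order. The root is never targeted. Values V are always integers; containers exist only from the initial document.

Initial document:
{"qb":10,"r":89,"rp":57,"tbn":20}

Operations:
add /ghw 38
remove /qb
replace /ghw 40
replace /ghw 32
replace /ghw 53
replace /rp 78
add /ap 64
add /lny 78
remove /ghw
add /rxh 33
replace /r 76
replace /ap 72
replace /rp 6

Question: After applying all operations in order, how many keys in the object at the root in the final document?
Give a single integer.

After op 1 (add /ghw 38): {"ghw":38,"qb":10,"r":89,"rp":57,"tbn":20}
After op 2 (remove /qb): {"ghw":38,"r":89,"rp":57,"tbn":20}
After op 3 (replace /ghw 40): {"ghw":40,"r":89,"rp":57,"tbn":20}
After op 4 (replace /ghw 32): {"ghw":32,"r":89,"rp":57,"tbn":20}
After op 5 (replace /ghw 53): {"ghw":53,"r":89,"rp":57,"tbn":20}
After op 6 (replace /rp 78): {"ghw":53,"r":89,"rp":78,"tbn":20}
After op 7 (add /ap 64): {"ap":64,"ghw":53,"r":89,"rp":78,"tbn":20}
After op 8 (add /lny 78): {"ap":64,"ghw":53,"lny":78,"r":89,"rp":78,"tbn":20}
After op 9 (remove /ghw): {"ap":64,"lny":78,"r":89,"rp":78,"tbn":20}
After op 10 (add /rxh 33): {"ap":64,"lny":78,"r":89,"rp":78,"rxh":33,"tbn":20}
After op 11 (replace /r 76): {"ap":64,"lny":78,"r":76,"rp":78,"rxh":33,"tbn":20}
After op 12 (replace /ap 72): {"ap":72,"lny":78,"r":76,"rp":78,"rxh":33,"tbn":20}
After op 13 (replace /rp 6): {"ap":72,"lny":78,"r":76,"rp":6,"rxh":33,"tbn":20}
Size at the root: 6

Answer: 6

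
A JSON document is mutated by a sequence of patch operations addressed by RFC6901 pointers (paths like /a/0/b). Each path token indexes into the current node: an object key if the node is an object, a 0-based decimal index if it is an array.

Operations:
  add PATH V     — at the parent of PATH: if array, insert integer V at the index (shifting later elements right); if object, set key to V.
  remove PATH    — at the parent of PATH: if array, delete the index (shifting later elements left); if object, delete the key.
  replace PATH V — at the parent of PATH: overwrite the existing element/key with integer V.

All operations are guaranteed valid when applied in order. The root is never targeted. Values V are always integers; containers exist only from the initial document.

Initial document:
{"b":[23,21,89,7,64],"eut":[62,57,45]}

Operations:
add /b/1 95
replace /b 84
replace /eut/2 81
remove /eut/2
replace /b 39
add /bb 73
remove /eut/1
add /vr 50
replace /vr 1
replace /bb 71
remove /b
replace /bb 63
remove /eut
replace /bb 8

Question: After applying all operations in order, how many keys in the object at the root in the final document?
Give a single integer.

After op 1 (add /b/1 95): {"b":[23,95,21,89,7,64],"eut":[62,57,45]}
After op 2 (replace /b 84): {"b":84,"eut":[62,57,45]}
After op 3 (replace /eut/2 81): {"b":84,"eut":[62,57,81]}
After op 4 (remove /eut/2): {"b":84,"eut":[62,57]}
After op 5 (replace /b 39): {"b":39,"eut":[62,57]}
After op 6 (add /bb 73): {"b":39,"bb":73,"eut":[62,57]}
After op 7 (remove /eut/1): {"b":39,"bb":73,"eut":[62]}
After op 8 (add /vr 50): {"b":39,"bb":73,"eut":[62],"vr":50}
After op 9 (replace /vr 1): {"b":39,"bb":73,"eut":[62],"vr":1}
After op 10 (replace /bb 71): {"b":39,"bb":71,"eut":[62],"vr":1}
After op 11 (remove /b): {"bb":71,"eut":[62],"vr":1}
After op 12 (replace /bb 63): {"bb":63,"eut":[62],"vr":1}
After op 13 (remove /eut): {"bb":63,"vr":1}
After op 14 (replace /bb 8): {"bb":8,"vr":1}
Size at the root: 2

Answer: 2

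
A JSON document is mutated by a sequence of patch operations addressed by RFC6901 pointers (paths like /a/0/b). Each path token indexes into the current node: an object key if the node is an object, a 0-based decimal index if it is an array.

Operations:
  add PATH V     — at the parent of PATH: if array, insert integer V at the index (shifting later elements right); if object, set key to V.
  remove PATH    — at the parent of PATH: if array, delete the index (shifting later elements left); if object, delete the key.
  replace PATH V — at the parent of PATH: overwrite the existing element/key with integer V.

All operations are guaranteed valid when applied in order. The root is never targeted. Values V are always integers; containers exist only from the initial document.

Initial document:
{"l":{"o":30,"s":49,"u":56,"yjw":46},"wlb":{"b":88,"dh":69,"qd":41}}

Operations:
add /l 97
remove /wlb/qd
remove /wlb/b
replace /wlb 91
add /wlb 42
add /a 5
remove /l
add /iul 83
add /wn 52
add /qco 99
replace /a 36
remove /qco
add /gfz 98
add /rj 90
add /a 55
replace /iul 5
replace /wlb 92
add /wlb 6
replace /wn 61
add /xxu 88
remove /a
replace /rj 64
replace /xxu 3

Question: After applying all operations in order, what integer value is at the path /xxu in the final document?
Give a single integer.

After op 1 (add /l 97): {"l":97,"wlb":{"b":88,"dh":69,"qd":41}}
After op 2 (remove /wlb/qd): {"l":97,"wlb":{"b":88,"dh":69}}
After op 3 (remove /wlb/b): {"l":97,"wlb":{"dh":69}}
After op 4 (replace /wlb 91): {"l":97,"wlb":91}
After op 5 (add /wlb 42): {"l":97,"wlb":42}
After op 6 (add /a 5): {"a":5,"l":97,"wlb":42}
After op 7 (remove /l): {"a":5,"wlb":42}
After op 8 (add /iul 83): {"a":5,"iul":83,"wlb":42}
After op 9 (add /wn 52): {"a":5,"iul":83,"wlb":42,"wn":52}
After op 10 (add /qco 99): {"a":5,"iul":83,"qco":99,"wlb":42,"wn":52}
After op 11 (replace /a 36): {"a":36,"iul":83,"qco":99,"wlb":42,"wn":52}
After op 12 (remove /qco): {"a":36,"iul":83,"wlb":42,"wn":52}
After op 13 (add /gfz 98): {"a":36,"gfz":98,"iul":83,"wlb":42,"wn":52}
After op 14 (add /rj 90): {"a":36,"gfz":98,"iul":83,"rj":90,"wlb":42,"wn":52}
After op 15 (add /a 55): {"a":55,"gfz":98,"iul":83,"rj":90,"wlb":42,"wn":52}
After op 16 (replace /iul 5): {"a":55,"gfz":98,"iul":5,"rj":90,"wlb":42,"wn":52}
After op 17 (replace /wlb 92): {"a":55,"gfz":98,"iul":5,"rj":90,"wlb":92,"wn":52}
After op 18 (add /wlb 6): {"a":55,"gfz":98,"iul":5,"rj":90,"wlb":6,"wn":52}
After op 19 (replace /wn 61): {"a":55,"gfz":98,"iul":5,"rj":90,"wlb":6,"wn":61}
After op 20 (add /xxu 88): {"a":55,"gfz":98,"iul":5,"rj":90,"wlb":6,"wn":61,"xxu":88}
After op 21 (remove /a): {"gfz":98,"iul":5,"rj":90,"wlb":6,"wn":61,"xxu":88}
After op 22 (replace /rj 64): {"gfz":98,"iul":5,"rj":64,"wlb":6,"wn":61,"xxu":88}
After op 23 (replace /xxu 3): {"gfz":98,"iul":5,"rj":64,"wlb":6,"wn":61,"xxu":3}
Value at /xxu: 3

Answer: 3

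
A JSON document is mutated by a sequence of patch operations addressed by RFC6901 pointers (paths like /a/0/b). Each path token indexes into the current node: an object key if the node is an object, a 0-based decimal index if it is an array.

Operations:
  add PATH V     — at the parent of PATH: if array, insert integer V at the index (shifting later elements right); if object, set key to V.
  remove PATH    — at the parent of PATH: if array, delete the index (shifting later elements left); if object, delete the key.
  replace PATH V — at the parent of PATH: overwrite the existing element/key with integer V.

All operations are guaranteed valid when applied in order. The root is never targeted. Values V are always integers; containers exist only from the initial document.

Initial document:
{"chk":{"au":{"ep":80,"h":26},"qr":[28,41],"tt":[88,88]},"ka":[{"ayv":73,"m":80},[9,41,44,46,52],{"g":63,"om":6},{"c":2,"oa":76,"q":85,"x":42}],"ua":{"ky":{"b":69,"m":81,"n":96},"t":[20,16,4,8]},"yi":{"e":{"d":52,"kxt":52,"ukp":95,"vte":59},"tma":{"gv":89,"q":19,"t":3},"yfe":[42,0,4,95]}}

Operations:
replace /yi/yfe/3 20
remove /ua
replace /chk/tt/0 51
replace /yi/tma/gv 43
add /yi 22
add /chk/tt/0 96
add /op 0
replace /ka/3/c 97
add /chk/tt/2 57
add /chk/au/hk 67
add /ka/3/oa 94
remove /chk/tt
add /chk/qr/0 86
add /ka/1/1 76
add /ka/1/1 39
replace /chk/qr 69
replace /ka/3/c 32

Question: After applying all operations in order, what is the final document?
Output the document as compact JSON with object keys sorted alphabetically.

After op 1 (replace /yi/yfe/3 20): {"chk":{"au":{"ep":80,"h":26},"qr":[28,41],"tt":[88,88]},"ka":[{"ayv":73,"m":80},[9,41,44,46,52],{"g":63,"om":6},{"c":2,"oa":76,"q":85,"x":42}],"ua":{"ky":{"b":69,"m":81,"n":96},"t":[20,16,4,8]},"yi":{"e":{"d":52,"kxt":52,"ukp":95,"vte":59},"tma":{"gv":89,"q":19,"t":3},"yfe":[42,0,4,20]}}
After op 2 (remove /ua): {"chk":{"au":{"ep":80,"h":26},"qr":[28,41],"tt":[88,88]},"ka":[{"ayv":73,"m":80},[9,41,44,46,52],{"g":63,"om":6},{"c":2,"oa":76,"q":85,"x":42}],"yi":{"e":{"d":52,"kxt":52,"ukp":95,"vte":59},"tma":{"gv":89,"q":19,"t":3},"yfe":[42,0,4,20]}}
After op 3 (replace /chk/tt/0 51): {"chk":{"au":{"ep":80,"h":26},"qr":[28,41],"tt":[51,88]},"ka":[{"ayv":73,"m":80},[9,41,44,46,52],{"g":63,"om":6},{"c":2,"oa":76,"q":85,"x":42}],"yi":{"e":{"d":52,"kxt":52,"ukp":95,"vte":59},"tma":{"gv":89,"q":19,"t":3},"yfe":[42,0,4,20]}}
After op 4 (replace /yi/tma/gv 43): {"chk":{"au":{"ep":80,"h":26},"qr":[28,41],"tt":[51,88]},"ka":[{"ayv":73,"m":80},[9,41,44,46,52],{"g":63,"om":6},{"c":2,"oa":76,"q":85,"x":42}],"yi":{"e":{"d":52,"kxt":52,"ukp":95,"vte":59},"tma":{"gv":43,"q":19,"t":3},"yfe":[42,0,4,20]}}
After op 5 (add /yi 22): {"chk":{"au":{"ep":80,"h":26},"qr":[28,41],"tt":[51,88]},"ka":[{"ayv":73,"m":80},[9,41,44,46,52],{"g":63,"om":6},{"c":2,"oa":76,"q":85,"x":42}],"yi":22}
After op 6 (add /chk/tt/0 96): {"chk":{"au":{"ep":80,"h":26},"qr":[28,41],"tt":[96,51,88]},"ka":[{"ayv":73,"m":80},[9,41,44,46,52],{"g":63,"om":6},{"c":2,"oa":76,"q":85,"x":42}],"yi":22}
After op 7 (add /op 0): {"chk":{"au":{"ep":80,"h":26},"qr":[28,41],"tt":[96,51,88]},"ka":[{"ayv":73,"m":80},[9,41,44,46,52],{"g":63,"om":6},{"c":2,"oa":76,"q":85,"x":42}],"op":0,"yi":22}
After op 8 (replace /ka/3/c 97): {"chk":{"au":{"ep":80,"h":26},"qr":[28,41],"tt":[96,51,88]},"ka":[{"ayv":73,"m":80},[9,41,44,46,52],{"g":63,"om":6},{"c":97,"oa":76,"q":85,"x":42}],"op":0,"yi":22}
After op 9 (add /chk/tt/2 57): {"chk":{"au":{"ep":80,"h":26},"qr":[28,41],"tt":[96,51,57,88]},"ka":[{"ayv":73,"m":80},[9,41,44,46,52],{"g":63,"om":6},{"c":97,"oa":76,"q":85,"x":42}],"op":0,"yi":22}
After op 10 (add /chk/au/hk 67): {"chk":{"au":{"ep":80,"h":26,"hk":67},"qr":[28,41],"tt":[96,51,57,88]},"ka":[{"ayv":73,"m":80},[9,41,44,46,52],{"g":63,"om":6},{"c":97,"oa":76,"q":85,"x":42}],"op":0,"yi":22}
After op 11 (add /ka/3/oa 94): {"chk":{"au":{"ep":80,"h":26,"hk":67},"qr":[28,41],"tt":[96,51,57,88]},"ka":[{"ayv":73,"m":80},[9,41,44,46,52],{"g":63,"om":6},{"c":97,"oa":94,"q":85,"x":42}],"op":0,"yi":22}
After op 12 (remove /chk/tt): {"chk":{"au":{"ep":80,"h":26,"hk":67},"qr":[28,41]},"ka":[{"ayv":73,"m":80},[9,41,44,46,52],{"g":63,"om":6},{"c":97,"oa":94,"q":85,"x":42}],"op":0,"yi":22}
After op 13 (add /chk/qr/0 86): {"chk":{"au":{"ep":80,"h":26,"hk":67},"qr":[86,28,41]},"ka":[{"ayv":73,"m":80},[9,41,44,46,52],{"g":63,"om":6},{"c":97,"oa":94,"q":85,"x":42}],"op":0,"yi":22}
After op 14 (add /ka/1/1 76): {"chk":{"au":{"ep":80,"h":26,"hk":67},"qr":[86,28,41]},"ka":[{"ayv":73,"m":80},[9,76,41,44,46,52],{"g":63,"om":6},{"c":97,"oa":94,"q":85,"x":42}],"op":0,"yi":22}
After op 15 (add /ka/1/1 39): {"chk":{"au":{"ep":80,"h":26,"hk":67},"qr":[86,28,41]},"ka":[{"ayv":73,"m":80},[9,39,76,41,44,46,52],{"g":63,"om":6},{"c":97,"oa":94,"q":85,"x":42}],"op":0,"yi":22}
After op 16 (replace /chk/qr 69): {"chk":{"au":{"ep":80,"h":26,"hk":67},"qr":69},"ka":[{"ayv":73,"m":80},[9,39,76,41,44,46,52],{"g":63,"om":6},{"c":97,"oa":94,"q":85,"x":42}],"op":0,"yi":22}
After op 17 (replace /ka/3/c 32): {"chk":{"au":{"ep":80,"h":26,"hk":67},"qr":69},"ka":[{"ayv":73,"m":80},[9,39,76,41,44,46,52],{"g":63,"om":6},{"c":32,"oa":94,"q":85,"x":42}],"op":0,"yi":22}

Answer: {"chk":{"au":{"ep":80,"h":26,"hk":67},"qr":69},"ka":[{"ayv":73,"m":80},[9,39,76,41,44,46,52],{"g":63,"om":6},{"c":32,"oa":94,"q":85,"x":42}],"op":0,"yi":22}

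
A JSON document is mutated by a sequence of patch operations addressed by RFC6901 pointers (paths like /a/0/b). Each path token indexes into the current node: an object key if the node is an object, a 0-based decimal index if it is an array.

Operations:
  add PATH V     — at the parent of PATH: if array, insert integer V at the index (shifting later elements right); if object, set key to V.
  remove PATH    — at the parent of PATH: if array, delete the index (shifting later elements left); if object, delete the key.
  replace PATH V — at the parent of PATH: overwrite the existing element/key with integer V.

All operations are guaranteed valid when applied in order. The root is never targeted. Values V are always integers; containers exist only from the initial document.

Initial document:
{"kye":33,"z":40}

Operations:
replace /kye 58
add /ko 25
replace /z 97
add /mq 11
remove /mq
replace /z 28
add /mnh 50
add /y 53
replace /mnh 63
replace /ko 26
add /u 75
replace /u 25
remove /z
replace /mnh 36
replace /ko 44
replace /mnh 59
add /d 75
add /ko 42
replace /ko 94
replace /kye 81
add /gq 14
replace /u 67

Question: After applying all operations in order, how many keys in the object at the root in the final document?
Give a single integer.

Answer: 7

Derivation:
After op 1 (replace /kye 58): {"kye":58,"z":40}
After op 2 (add /ko 25): {"ko":25,"kye":58,"z":40}
After op 3 (replace /z 97): {"ko":25,"kye":58,"z":97}
After op 4 (add /mq 11): {"ko":25,"kye":58,"mq":11,"z":97}
After op 5 (remove /mq): {"ko":25,"kye":58,"z":97}
After op 6 (replace /z 28): {"ko":25,"kye":58,"z":28}
After op 7 (add /mnh 50): {"ko":25,"kye":58,"mnh":50,"z":28}
After op 8 (add /y 53): {"ko":25,"kye":58,"mnh":50,"y":53,"z":28}
After op 9 (replace /mnh 63): {"ko":25,"kye":58,"mnh":63,"y":53,"z":28}
After op 10 (replace /ko 26): {"ko":26,"kye":58,"mnh":63,"y":53,"z":28}
After op 11 (add /u 75): {"ko":26,"kye":58,"mnh":63,"u":75,"y":53,"z":28}
After op 12 (replace /u 25): {"ko":26,"kye":58,"mnh":63,"u":25,"y":53,"z":28}
After op 13 (remove /z): {"ko":26,"kye":58,"mnh":63,"u":25,"y":53}
After op 14 (replace /mnh 36): {"ko":26,"kye":58,"mnh":36,"u":25,"y":53}
After op 15 (replace /ko 44): {"ko":44,"kye":58,"mnh":36,"u":25,"y":53}
After op 16 (replace /mnh 59): {"ko":44,"kye":58,"mnh":59,"u":25,"y":53}
After op 17 (add /d 75): {"d":75,"ko":44,"kye":58,"mnh":59,"u":25,"y":53}
After op 18 (add /ko 42): {"d":75,"ko":42,"kye":58,"mnh":59,"u":25,"y":53}
After op 19 (replace /ko 94): {"d":75,"ko":94,"kye":58,"mnh":59,"u":25,"y":53}
After op 20 (replace /kye 81): {"d":75,"ko":94,"kye":81,"mnh":59,"u":25,"y":53}
After op 21 (add /gq 14): {"d":75,"gq":14,"ko":94,"kye":81,"mnh":59,"u":25,"y":53}
After op 22 (replace /u 67): {"d":75,"gq":14,"ko":94,"kye":81,"mnh":59,"u":67,"y":53}
Size at the root: 7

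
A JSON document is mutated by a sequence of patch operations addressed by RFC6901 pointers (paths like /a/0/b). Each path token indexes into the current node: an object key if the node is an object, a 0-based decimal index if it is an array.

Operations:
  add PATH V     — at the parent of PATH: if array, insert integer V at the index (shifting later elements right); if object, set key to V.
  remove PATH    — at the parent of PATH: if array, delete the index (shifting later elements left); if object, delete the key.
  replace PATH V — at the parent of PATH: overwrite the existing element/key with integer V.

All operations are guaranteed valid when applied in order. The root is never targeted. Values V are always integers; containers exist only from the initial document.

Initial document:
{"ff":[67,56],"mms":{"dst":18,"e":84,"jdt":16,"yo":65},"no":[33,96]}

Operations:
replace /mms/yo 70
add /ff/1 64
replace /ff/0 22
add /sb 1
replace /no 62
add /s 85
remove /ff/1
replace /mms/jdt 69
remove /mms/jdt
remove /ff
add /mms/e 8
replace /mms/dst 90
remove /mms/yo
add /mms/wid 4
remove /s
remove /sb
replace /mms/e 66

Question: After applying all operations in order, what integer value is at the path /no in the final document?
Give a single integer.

After op 1 (replace /mms/yo 70): {"ff":[67,56],"mms":{"dst":18,"e":84,"jdt":16,"yo":70},"no":[33,96]}
After op 2 (add /ff/1 64): {"ff":[67,64,56],"mms":{"dst":18,"e":84,"jdt":16,"yo":70},"no":[33,96]}
After op 3 (replace /ff/0 22): {"ff":[22,64,56],"mms":{"dst":18,"e":84,"jdt":16,"yo":70},"no":[33,96]}
After op 4 (add /sb 1): {"ff":[22,64,56],"mms":{"dst":18,"e":84,"jdt":16,"yo":70},"no":[33,96],"sb":1}
After op 5 (replace /no 62): {"ff":[22,64,56],"mms":{"dst":18,"e":84,"jdt":16,"yo":70},"no":62,"sb":1}
After op 6 (add /s 85): {"ff":[22,64,56],"mms":{"dst":18,"e":84,"jdt":16,"yo":70},"no":62,"s":85,"sb":1}
After op 7 (remove /ff/1): {"ff":[22,56],"mms":{"dst":18,"e":84,"jdt":16,"yo":70},"no":62,"s":85,"sb":1}
After op 8 (replace /mms/jdt 69): {"ff":[22,56],"mms":{"dst":18,"e":84,"jdt":69,"yo":70},"no":62,"s":85,"sb":1}
After op 9 (remove /mms/jdt): {"ff":[22,56],"mms":{"dst":18,"e":84,"yo":70},"no":62,"s":85,"sb":1}
After op 10 (remove /ff): {"mms":{"dst":18,"e":84,"yo":70},"no":62,"s":85,"sb":1}
After op 11 (add /mms/e 8): {"mms":{"dst":18,"e":8,"yo":70},"no":62,"s":85,"sb":1}
After op 12 (replace /mms/dst 90): {"mms":{"dst":90,"e":8,"yo":70},"no":62,"s":85,"sb":1}
After op 13 (remove /mms/yo): {"mms":{"dst":90,"e":8},"no":62,"s":85,"sb":1}
After op 14 (add /mms/wid 4): {"mms":{"dst":90,"e":8,"wid":4},"no":62,"s":85,"sb":1}
After op 15 (remove /s): {"mms":{"dst":90,"e":8,"wid":4},"no":62,"sb":1}
After op 16 (remove /sb): {"mms":{"dst":90,"e":8,"wid":4},"no":62}
After op 17 (replace /mms/e 66): {"mms":{"dst":90,"e":66,"wid":4},"no":62}
Value at /no: 62

Answer: 62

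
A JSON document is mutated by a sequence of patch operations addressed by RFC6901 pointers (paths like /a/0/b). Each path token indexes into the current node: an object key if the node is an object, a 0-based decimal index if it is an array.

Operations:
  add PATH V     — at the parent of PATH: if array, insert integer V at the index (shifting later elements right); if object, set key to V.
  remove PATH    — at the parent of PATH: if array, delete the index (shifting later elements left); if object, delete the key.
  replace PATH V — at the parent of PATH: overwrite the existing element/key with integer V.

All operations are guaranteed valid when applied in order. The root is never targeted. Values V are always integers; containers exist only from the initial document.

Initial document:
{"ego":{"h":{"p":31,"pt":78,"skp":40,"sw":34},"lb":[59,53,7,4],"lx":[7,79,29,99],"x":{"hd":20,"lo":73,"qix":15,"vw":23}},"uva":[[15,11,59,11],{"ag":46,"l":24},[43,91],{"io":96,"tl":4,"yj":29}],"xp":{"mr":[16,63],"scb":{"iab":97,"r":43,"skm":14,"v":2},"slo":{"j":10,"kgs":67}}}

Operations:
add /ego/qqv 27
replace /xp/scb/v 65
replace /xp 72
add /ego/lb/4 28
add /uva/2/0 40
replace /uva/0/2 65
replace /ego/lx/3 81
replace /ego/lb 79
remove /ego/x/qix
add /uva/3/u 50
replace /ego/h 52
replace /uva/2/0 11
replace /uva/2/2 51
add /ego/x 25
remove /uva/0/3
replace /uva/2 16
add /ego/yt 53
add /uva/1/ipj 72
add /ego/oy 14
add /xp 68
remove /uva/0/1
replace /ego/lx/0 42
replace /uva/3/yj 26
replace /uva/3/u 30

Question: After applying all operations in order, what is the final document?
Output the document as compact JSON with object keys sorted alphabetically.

Answer: {"ego":{"h":52,"lb":79,"lx":[42,79,29,81],"oy":14,"qqv":27,"x":25,"yt":53},"uva":[[15,65],{"ag":46,"ipj":72,"l":24},16,{"io":96,"tl":4,"u":30,"yj":26}],"xp":68}

Derivation:
After op 1 (add /ego/qqv 27): {"ego":{"h":{"p":31,"pt":78,"skp":40,"sw":34},"lb":[59,53,7,4],"lx":[7,79,29,99],"qqv":27,"x":{"hd":20,"lo":73,"qix":15,"vw":23}},"uva":[[15,11,59,11],{"ag":46,"l":24},[43,91],{"io":96,"tl":4,"yj":29}],"xp":{"mr":[16,63],"scb":{"iab":97,"r":43,"skm":14,"v":2},"slo":{"j":10,"kgs":67}}}
After op 2 (replace /xp/scb/v 65): {"ego":{"h":{"p":31,"pt":78,"skp":40,"sw":34},"lb":[59,53,7,4],"lx":[7,79,29,99],"qqv":27,"x":{"hd":20,"lo":73,"qix":15,"vw":23}},"uva":[[15,11,59,11],{"ag":46,"l":24},[43,91],{"io":96,"tl":4,"yj":29}],"xp":{"mr":[16,63],"scb":{"iab":97,"r":43,"skm":14,"v":65},"slo":{"j":10,"kgs":67}}}
After op 3 (replace /xp 72): {"ego":{"h":{"p":31,"pt":78,"skp":40,"sw":34},"lb":[59,53,7,4],"lx":[7,79,29,99],"qqv":27,"x":{"hd":20,"lo":73,"qix":15,"vw":23}},"uva":[[15,11,59,11],{"ag":46,"l":24},[43,91],{"io":96,"tl":4,"yj":29}],"xp":72}
After op 4 (add /ego/lb/4 28): {"ego":{"h":{"p":31,"pt":78,"skp":40,"sw":34},"lb":[59,53,7,4,28],"lx":[7,79,29,99],"qqv":27,"x":{"hd":20,"lo":73,"qix":15,"vw":23}},"uva":[[15,11,59,11],{"ag":46,"l":24},[43,91],{"io":96,"tl":4,"yj":29}],"xp":72}
After op 5 (add /uva/2/0 40): {"ego":{"h":{"p":31,"pt":78,"skp":40,"sw":34},"lb":[59,53,7,4,28],"lx":[7,79,29,99],"qqv":27,"x":{"hd":20,"lo":73,"qix":15,"vw":23}},"uva":[[15,11,59,11],{"ag":46,"l":24},[40,43,91],{"io":96,"tl":4,"yj":29}],"xp":72}
After op 6 (replace /uva/0/2 65): {"ego":{"h":{"p":31,"pt":78,"skp":40,"sw":34},"lb":[59,53,7,4,28],"lx":[7,79,29,99],"qqv":27,"x":{"hd":20,"lo":73,"qix":15,"vw":23}},"uva":[[15,11,65,11],{"ag":46,"l":24},[40,43,91],{"io":96,"tl":4,"yj":29}],"xp":72}
After op 7 (replace /ego/lx/3 81): {"ego":{"h":{"p":31,"pt":78,"skp":40,"sw":34},"lb":[59,53,7,4,28],"lx":[7,79,29,81],"qqv":27,"x":{"hd":20,"lo":73,"qix":15,"vw":23}},"uva":[[15,11,65,11],{"ag":46,"l":24},[40,43,91],{"io":96,"tl":4,"yj":29}],"xp":72}
After op 8 (replace /ego/lb 79): {"ego":{"h":{"p":31,"pt":78,"skp":40,"sw":34},"lb":79,"lx":[7,79,29,81],"qqv":27,"x":{"hd":20,"lo":73,"qix":15,"vw":23}},"uva":[[15,11,65,11],{"ag":46,"l":24},[40,43,91],{"io":96,"tl":4,"yj":29}],"xp":72}
After op 9 (remove /ego/x/qix): {"ego":{"h":{"p":31,"pt":78,"skp":40,"sw":34},"lb":79,"lx":[7,79,29,81],"qqv":27,"x":{"hd":20,"lo":73,"vw":23}},"uva":[[15,11,65,11],{"ag":46,"l":24},[40,43,91],{"io":96,"tl":4,"yj":29}],"xp":72}
After op 10 (add /uva/3/u 50): {"ego":{"h":{"p":31,"pt":78,"skp":40,"sw":34},"lb":79,"lx":[7,79,29,81],"qqv":27,"x":{"hd":20,"lo":73,"vw":23}},"uva":[[15,11,65,11],{"ag":46,"l":24},[40,43,91],{"io":96,"tl":4,"u":50,"yj":29}],"xp":72}
After op 11 (replace /ego/h 52): {"ego":{"h":52,"lb":79,"lx":[7,79,29,81],"qqv":27,"x":{"hd":20,"lo":73,"vw":23}},"uva":[[15,11,65,11],{"ag":46,"l":24},[40,43,91],{"io":96,"tl":4,"u":50,"yj":29}],"xp":72}
After op 12 (replace /uva/2/0 11): {"ego":{"h":52,"lb":79,"lx":[7,79,29,81],"qqv":27,"x":{"hd":20,"lo":73,"vw":23}},"uva":[[15,11,65,11],{"ag":46,"l":24},[11,43,91],{"io":96,"tl":4,"u":50,"yj":29}],"xp":72}
After op 13 (replace /uva/2/2 51): {"ego":{"h":52,"lb":79,"lx":[7,79,29,81],"qqv":27,"x":{"hd":20,"lo":73,"vw":23}},"uva":[[15,11,65,11],{"ag":46,"l":24},[11,43,51],{"io":96,"tl":4,"u":50,"yj":29}],"xp":72}
After op 14 (add /ego/x 25): {"ego":{"h":52,"lb":79,"lx":[7,79,29,81],"qqv":27,"x":25},"uva":[[15,11,65,11],{"ag":46,"l":24},[11,43,51],{"io":96,"tl":4,"u":50,"yj":29}],"xp":72}
After op 15 (remove /uva/0/3): {"ego":{"h":52,"lb":79,"lx":[7,79,29,81],"qqv":27,"x":25},"uva":[[15,11,65],{"ag":46,"l":24},[11,43,51],{"io":96,"tl":4,"u":50,"yj":29}],"xp":72}
After op 16 (replace /uva/2 16): {"ego":{"h":52,"lb":79,"lx":[7,79,29,81],"qqv":27,"x":25},"uva":[[15,11,65],{"ag":46,"l":24},16,{"io":96,"tl":4,"u":50,"yj":29}],"xp":72}
After op 17 (add /ego/yt 53): {"ego":{"h":52,"lb":79,"lx":[7,79,29,81],"qqv":27,"x":25,"yt":53},"uva":[[15,11,65],{"ag":46,"l":24},16,{"io":96,"tl":4,"u":50,"yj":29}],"xp":72}
After op 18 (add /uva/1/ipj 72): {"ego":{"h":52,"lb":79,"lx":[7,79,29,81],"qqv":27,"x":25,"yt":53},"uva":[[15,11,65],{"ag":46,"ipj":72,"l":24},16,{"io":96,"tl":4,"u":50,"yj":29}],"xp":72}
After op 19 (add /ego/oy 14): {"ego":{"h":52,"lb":79,"lx":[7,79,29,81],"oy":14,"qqv":27,"x":25,"yt":53},"uva":[[15,11,65],{"ag":46,"ipj":72,"l":24},16,{"io":96,"tl":4,"u":50,"yj":29}],"xp":72}
After op 20 (add /xp 68): {"ego":{"h":52,"lb":79,"lx":[7,79,29,81],"oy":14,"qqv":27,"x":25,"yt":53},"uva":[[15,11,65],{"ag":46,"ipj":72,"l":24},16,{"io":96,"tl":4,"u":50,"yj":29}],"xp":68}
After op 21 (remove /uva/0/1): {"ego":{"h":52,"lb":79,"lx":[7,79,29,81],"oy":14,"qqv":27,"x":25,"yt":53},"uva":[[15,65],{"ag":46,"ipj":72,"l":24},16,{"io":96,"tl":4,"u":50,"yj":29}],"xp":68}
After op 22 (replace /ego/lx/0 42): {"ego":{"h":52,"lb":79,"lx":[42,79,29,81],"oy":14,"qqv":27,"x":25,"yt":53},"uva":[[15,65],{"ag":46,"ipj":72,"l":24},16,{"io":96,"tl":4,"u":50,"yj":29}],"xp":68}
After op 23 (replace /uva/3/yj 26): {"ego":{"h":52,"lb":79,"lx":[42,79,29,81],"oy":14,"qqv":27,"x":25,"yt":53},"uva":[[15,65],{"ag":46,"ipj":72,"l":24},16,{"io":96,"tl":4,"u":50,"yj":26}],"xp":68}
After op 24 (replace /uva/3/u 30): {"ego":{"h":52,"lb":79,"lx":[42,79,29,81],"oy":14,"qqv":27,"x":25,"yt":53},"uva":[[15,65],{"ag":46,"ipj":72,"l":24},16,{"io":96,"tl":4,"u":30,"yj":26}],"xp":68}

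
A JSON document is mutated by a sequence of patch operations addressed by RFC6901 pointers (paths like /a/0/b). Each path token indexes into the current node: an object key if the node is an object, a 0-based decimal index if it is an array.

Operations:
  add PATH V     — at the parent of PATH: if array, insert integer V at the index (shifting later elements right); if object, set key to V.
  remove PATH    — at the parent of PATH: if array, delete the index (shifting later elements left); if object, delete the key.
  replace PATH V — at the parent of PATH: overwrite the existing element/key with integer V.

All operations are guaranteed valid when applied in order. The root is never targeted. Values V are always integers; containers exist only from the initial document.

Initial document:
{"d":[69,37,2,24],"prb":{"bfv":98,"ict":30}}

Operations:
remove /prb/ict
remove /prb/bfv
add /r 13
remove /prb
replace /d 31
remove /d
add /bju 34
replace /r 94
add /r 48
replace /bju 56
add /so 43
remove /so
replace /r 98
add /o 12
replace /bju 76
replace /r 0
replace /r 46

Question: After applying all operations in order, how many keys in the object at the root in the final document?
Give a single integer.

After op 1 (remove /prb/ict): {"d":[69,37,2,24],"prb":{"bfv":98}}
After op 2 (remove /prb/bfv): {"d":[69,37,2,24],"prb":{}}
After op 3 (add /r 13): {"d":[69,37,2,24],"prb":{},"r":13}
After op 4 (remove /prb): {"d":[69,37,2,24],"r":13}
After op 5 (replace /d 31): {"d":31,"r":13}
After op 6 (remove /d): {"r":13}
After op 7 (add /bju 34): {"bju":34,"r":13}
After op 8 (replace /r 94): {"bju":34,"r":94}
After op 9 (add /r 48): {"bju":34,"r":48}
After op 10 (replace /bju 56): {"bju":56,"r":48}
After op 11 (add /so 43): {"bju":56,"r":48,"so":43}
After op 12 (remove /so): {"bju":56,"r":48}
After op 13 (replace /r 98): {"bju":56,"r":98}
After op 14 (add /o 12): {"bju":56,"o":12,"r":98}
After op 15 (replace /bju 76): {"bju":76,"o":12,"r":98}
After op 16 (replace /r 0): {"bju":76,"o":12,"r":0}
After op 17 (replace /r 46): {"bju":76,"o":12,"r":46}
Size at the root: 3

Answer: 3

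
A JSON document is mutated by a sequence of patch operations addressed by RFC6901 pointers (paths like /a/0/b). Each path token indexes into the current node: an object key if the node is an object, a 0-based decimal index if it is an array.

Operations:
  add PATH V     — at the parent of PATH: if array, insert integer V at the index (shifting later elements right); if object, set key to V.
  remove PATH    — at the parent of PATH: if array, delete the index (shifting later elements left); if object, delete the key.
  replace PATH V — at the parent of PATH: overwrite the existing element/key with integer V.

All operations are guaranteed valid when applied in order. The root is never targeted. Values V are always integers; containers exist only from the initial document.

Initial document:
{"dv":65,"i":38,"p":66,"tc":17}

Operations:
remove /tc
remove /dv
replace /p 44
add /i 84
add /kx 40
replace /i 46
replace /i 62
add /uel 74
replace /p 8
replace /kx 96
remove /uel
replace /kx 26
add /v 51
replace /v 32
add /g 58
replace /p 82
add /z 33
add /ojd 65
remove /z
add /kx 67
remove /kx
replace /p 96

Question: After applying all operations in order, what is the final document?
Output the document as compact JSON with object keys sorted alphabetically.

Answer: {"g":58,"i":62,"ojd":65,"p":96,"v":32}

Derivation:
After op 1 (remove /tc): {"dv":65,"i":38,"p":66}
After op 2 (remove /dv): {"i":38,"p":66}
After op 3 (replace /p 44): {"i":38,"p":44}
After op 4 (add /i 84): {"i":84,"p":44}
After op 5 (add /kx 40): {"i":84,"kx":40,"p":44}
After op 6 (replace /i 46): {"i":46,"kx":40,"p":44}
After op 7 (replace /i 62): {"i":62,"kx":40,"p":44}
After op 8 (add /uel 74): {"i":62,"kx":40,"p":44,"uel":74}
After op 9 (replace /p 8): {"i":62,"kx":40,"p":8,"uel":74}
After op 10 (replace /kx 96): {"i":62,"kx":96,"p":8,"uel":74}
After op 11 (remove /uel): {"i":62,"kx":96,"p":8}
After op 12 (replace /kx 26): {"i":62,"kx":26,"p":8}
After op 13 (add /v 51): {"i":62,"kx":26,"p":8,"v":51}
After op 14 (replace /v 32): {"i":62,"kx":26,"p":8,"v":32}
After op 15 (add /g 58): {"g":58,"i":62,"kx":26,"p":8,"v":32}
After op 16 (replace /p 82): {"g":58,"i":62,"kx":26,"p":82,"v":32}
After op 17 (add /z 33): {"g":58,"i":62,"kx":26,"p":82,"v":32,"z":33}
After op 18 (add /ojd 65): {"g":58,"i":62,"kx":26,"ojd":65,"p":82,"v":32,"z":33}
After op 19 (remove /z): {"g":58,"i":62,"kx":26,"ojd":65,"p":82,"v":32}
After op 20 (add /kx 67): {"g":58,"i":62,"kx":67,"ojd":65,"p":82,"v":32}
After op 21 (remove /kx): {"g":58,"i":62,"ojd":65,"p":82,"v":32}
After op 22 (replace /p 96): {"g":58,"i":62,"ojd":65,"p":96,"v":32}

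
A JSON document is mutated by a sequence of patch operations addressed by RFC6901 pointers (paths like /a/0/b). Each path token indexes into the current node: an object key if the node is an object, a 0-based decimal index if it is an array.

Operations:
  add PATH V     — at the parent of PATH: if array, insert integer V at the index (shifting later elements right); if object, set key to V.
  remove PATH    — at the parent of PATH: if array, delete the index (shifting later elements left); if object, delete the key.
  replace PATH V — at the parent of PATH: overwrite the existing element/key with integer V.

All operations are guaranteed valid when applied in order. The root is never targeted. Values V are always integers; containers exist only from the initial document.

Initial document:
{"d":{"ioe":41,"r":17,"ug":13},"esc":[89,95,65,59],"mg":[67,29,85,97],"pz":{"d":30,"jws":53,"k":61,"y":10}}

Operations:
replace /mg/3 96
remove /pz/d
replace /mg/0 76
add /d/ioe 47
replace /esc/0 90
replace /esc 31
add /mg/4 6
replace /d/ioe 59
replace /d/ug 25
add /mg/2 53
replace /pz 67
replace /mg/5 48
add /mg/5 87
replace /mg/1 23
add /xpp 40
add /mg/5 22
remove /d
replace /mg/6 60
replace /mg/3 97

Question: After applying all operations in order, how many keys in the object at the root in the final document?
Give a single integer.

Answer: 4

Derivation:
After op 1 (replace /mg/3 96): {"d":{"ioe":41,"r":17,"ug":13},"esc":[89,95,65,59],"mg":[67,29,85,96],"pz":{"d":30,"jws":53,"k":61,"y":10}}
After op 2 (remove /pz/d): {"d":{"ioe":41,"r":17,"ug":13},"esc":[89,95,65,59],"mg":[67,29,85,96],"pz":{"jws":53,"k":61,"y":10}}
After op 3 (replace /mg/0 76): {"d":{"ioe":41,"r":17,"ug":13},"esc":[89,95,65,59],"mg":[76,29,85,96],"pz":{"jws":53,"k":61,"y":10}}
After op 4 (add /d/ioe 47): {"d":{"ioe":47,"r":17,"ug":13},"esc":[89,95,65,59],"mg":[76,29,85,96],"pz":{"jws":53,"k":61,"y":10}}
After op 5 (replace /esc/0 90): {"d":{"ioe":47,"r":17,"ug":13},"esc":[90,95,65,59],"mg":[76,29,85,96],"pz":{"jws":53,"k":61,"y":10}}
After op 6 (replace /esc 31): {"d":{"ioe":47,"r":17,"ug":13},"esc":31,"mg":[76,29,85,96],"pz":{"jws":53,"k":61,"y":10}}
After op 7 (add /mg/4 6): {"d":{"ioe":47,"r":17,"ug":13},"esc":31,"mg":[76,29,85,96,6],"pz":{"jws":53,"k":61,"y":10}}
After op 8 (replace /d/ioe 59): {"d":{"ioe":59,"r":17,"ug":13},"esc":31,"mg":[76,29,85,96,6],"pz":{"jws":53,"k":61,"y":10}}
After op 9 (replace /d/ug 25): {"d":{"ioe":59,"r":17,"ug":25},"esc":31,"mg":[76,29,85,96,6],"pz":{"jws":53,"k":61,"y":10}}
After op 10 (add /mg/2 53): {"d":{"ioe":59,"r":17,"ug":25},"esc":31,"mg":[76,29,53,85,96,6],"pz":{"jws":53,"k":61,"y":10}}
After op 11 (replace /pz 67): {"d":{"ioe":59,"r":17,"ug":25},"esc":31,"mg":[76,29,53,85,96,6],"pz":67}
After op 12 (replace /mg/5 48): {"d":{"ioe":59,"r":17,"ug":25},"esc":31,"mg":[76,29,53,85,96,48],"pz":67}
After op 13 (add /mg/5 87): {"d":{"ioe":59,"r":17,"ug":25},"esc":31,"mg":[76,29,53,85,96,87,48],"pz":67}
After op 14 (replace /mg/1 23): {"d":{"ioe":59,"r":17,"ug":25},"esc":31,"mg":[76,23,53,85,96,87,48],"pz":67}
After op 15 (add /xpp 40): {"d":{"ioe":59,"r":17,"ug":25},"esc":31,"mg":[76,23,53,85,96,87,48],"pz":67,"xpp":40}
After op 16 (add /mg/5 22): {"d":{"ioe":59,"r":17,"ug":25},"esc":31,"mg":[76,23,53,85,96,22,87,48],"pz":67,"xpp":40}
After op 17 (remove /d): {"esc":31,"mg":[76,23,53,85,96,22,87,48],"pz":67,"xpp":40}
After op 18 (replace /mg/6 60): {"esc":31,"mg":[76,23,53,85,96,22,60,48],"pz":67,"xpp":40}
After op 19 (replace /mg/3 97): {"esc":31,"mg":[76,23,53,97,96,22,60,48],"pz":67,"xpp":40}
Size at the root: 4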